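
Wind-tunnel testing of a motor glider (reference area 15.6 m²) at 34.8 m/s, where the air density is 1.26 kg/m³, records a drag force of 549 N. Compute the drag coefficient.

CD = 0.0461

From D = ½ρv²S·CD, rearranging gives CD = 2D/(ρv²S).
CD = 2 × 549 / (1.26 × 34.8² × 15.6) = 0.0461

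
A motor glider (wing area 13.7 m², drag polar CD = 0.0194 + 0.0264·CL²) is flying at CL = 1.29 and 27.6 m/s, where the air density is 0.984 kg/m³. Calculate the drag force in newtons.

CD = 0.0194 + 0.0264 × 1.29² = 0.06333
D = ½ρv²S·CD = ½ × 0.984 × 27.6² × 13.7 × 0.06333 = 325 N

D = 325 N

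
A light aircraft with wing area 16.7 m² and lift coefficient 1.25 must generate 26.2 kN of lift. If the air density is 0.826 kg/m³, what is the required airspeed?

L = ½ρv²S·CL ⇒ v = √(2L/(ρ·S·CL))
v = √(2 × 26200 / (0.826 × 16.7 × 1.25)) = √3039 = 55.1 m/s

v = 55.1 m/s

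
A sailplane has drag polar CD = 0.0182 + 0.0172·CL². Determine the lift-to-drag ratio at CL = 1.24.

L/D = 27.8

CD = 0.0182 + 0.0172 × 1.24² = 0.04465
L/D = CL/CD = 1.24 / 0.04465 = 27.8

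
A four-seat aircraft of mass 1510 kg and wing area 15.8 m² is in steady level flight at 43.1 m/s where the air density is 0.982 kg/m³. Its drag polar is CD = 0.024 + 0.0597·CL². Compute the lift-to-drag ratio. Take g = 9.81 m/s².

Level flight ⇒ L = W = m·g = 1510 × 9.81 = 14813 N.
Dynamic pressure q = 0.5 × 0.982 × 43.1² = 912.1 Pa.
CL = W/(q·S) = 14813 / (912.1 × 15.8) = 1.028.
CD = 0.024 + 0.0597 × 1.028² = 0.08708.
L/D = CL/CD = 1.028 / 0.08708 = 11.8

L/D = 11.8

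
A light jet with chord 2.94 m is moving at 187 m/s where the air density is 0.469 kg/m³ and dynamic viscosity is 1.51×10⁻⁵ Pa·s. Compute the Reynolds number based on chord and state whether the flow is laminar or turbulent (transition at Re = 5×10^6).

Re = 1.71×10^7 (turbulent)

Re = ρ·v·c/μ = 0.469 × 187 × 2.94 / (1.51×10⁻⁵) = 1.71×10^7
Since 1.71×10^7 > 5×10^6, the flow is turbulent.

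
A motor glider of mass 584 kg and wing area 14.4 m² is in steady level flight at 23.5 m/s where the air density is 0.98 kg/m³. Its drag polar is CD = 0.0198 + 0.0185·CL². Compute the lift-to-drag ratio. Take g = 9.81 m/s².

Weight W = mg = 584 × 9.81 = 5729 N; in level flight L = W.
q = ½ρv² = ½ × 0.98 × 23.5² = 270.6 Pa.
CL = 2W/(ρv²S) = 2×5729/(0.98×23.5²×14.4) = 1.47.
CD = 0.0198 + 0.0185 × 1.47² = 0.05979.
L/D = CL/CD = 1.47 / 0.05979 = 24.6

L/D = 24.6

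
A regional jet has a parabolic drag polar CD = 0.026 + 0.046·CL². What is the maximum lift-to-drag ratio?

For CD = CD0 + K·CL², (L/D)max occurs at CL* = √(CD0/K) and equals 1/(2√(K·CD0)).
(L/D)max = 1/(2√(0.046 × 0.026)) = 1/(2 × 0.03458) = 14.5

(L/D)max = 14.5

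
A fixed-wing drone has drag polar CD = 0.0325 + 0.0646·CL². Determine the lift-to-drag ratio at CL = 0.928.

CD = 0.0325 + 0.0646 × 0.928² = 0.08813
L/D = CL/CD = 0.928 / 0.08813 = 10.5

L/D = 10.5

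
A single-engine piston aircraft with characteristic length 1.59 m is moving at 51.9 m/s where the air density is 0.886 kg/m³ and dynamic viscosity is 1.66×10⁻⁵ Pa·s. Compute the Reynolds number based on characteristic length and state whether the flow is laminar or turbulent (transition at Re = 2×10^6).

Re = 4.4×10^6 (turbulent)

Re = ρ·v·c/μ = 0.886 × 51.9 × 1.59 / (1.66×10⁻⁵) = 4.4×10^6
Since 4.4×10^6 > 2×10^6, the flow is turbulent.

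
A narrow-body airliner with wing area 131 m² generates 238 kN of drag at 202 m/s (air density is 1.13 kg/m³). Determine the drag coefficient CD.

CD = 0.0788

From D = ½ρv²S·CD, rearranging gives CD = 2D/(ρv²S).
CD = 2 × 2.38×10^5 / (1.13 × 202² × 131) = 0.0788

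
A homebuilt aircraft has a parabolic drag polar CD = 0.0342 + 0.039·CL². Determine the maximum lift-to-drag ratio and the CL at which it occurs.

For CD = CD0 + K·CL², (L/D)max occurs at CL* = √(CD0/K) and equals 1/(2√(K·CD0)).
(L/D)max = 1/(2√(0.039 × 0.0342)) = 1/(2 × 0.03652) = 13.7
CL* = √(0.0342/0.039) = 0.936

(L/D)max = 13.7, at CL = 0.936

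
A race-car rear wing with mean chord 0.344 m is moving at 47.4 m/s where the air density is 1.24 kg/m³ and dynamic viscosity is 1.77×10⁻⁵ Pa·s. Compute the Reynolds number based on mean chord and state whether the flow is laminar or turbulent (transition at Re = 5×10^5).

Re = ρ·v·c/μ = 1.24 × 47.4 × 0.344 / (1.77×10⁻⁵) = 1.14×10^6
Since 1.14×10^6 > 5×10^5, the flow is turbulent.

Re = 1.14×10^6 (turbulent)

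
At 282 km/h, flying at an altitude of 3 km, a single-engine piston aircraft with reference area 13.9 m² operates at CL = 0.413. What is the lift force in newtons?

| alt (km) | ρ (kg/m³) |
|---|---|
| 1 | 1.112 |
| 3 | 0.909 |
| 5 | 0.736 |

L = 16000 N

At 3 km, from the table: ρ = 0.909 kg/m³.
Convert speed: v = 282 km/h ÷ 3.6 = 78.33 m/s.
L = ½ρv²S·CL = ½ × 0.909 × 78.33² × 13.9 × 0.413 = 16000 N ≈ 16 kN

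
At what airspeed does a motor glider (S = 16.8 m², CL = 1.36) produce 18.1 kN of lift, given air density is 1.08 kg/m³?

L = ½ρv²S·CL ⇒ v = √(2L/(ρ·S·CL))
v = √(2 × 18100 / (1.08 × 16.8 × 1.36)) = √1467 = 38.3 m/s

v = 38.3 m/s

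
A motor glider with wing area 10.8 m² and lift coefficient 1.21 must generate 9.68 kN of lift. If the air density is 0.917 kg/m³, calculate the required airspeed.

L = ½ρv²S·CL ⇒ v = √(2L/(ρ·S·CL))
v = √(2 × 9680 / (0.917 × 10.8 × 1.21)) = √1616 = 40.2 m/s

v = 40.2 m/s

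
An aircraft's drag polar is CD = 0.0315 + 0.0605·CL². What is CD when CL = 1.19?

CD = 0.0315 + 0.0605 × 1.19² = 0.0315 + 0.08567 = 0.117

CD = 0.117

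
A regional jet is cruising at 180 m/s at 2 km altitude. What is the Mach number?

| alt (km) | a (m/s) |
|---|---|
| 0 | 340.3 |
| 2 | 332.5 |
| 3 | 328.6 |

M = 0.541

At 2 km, from the table: a = 332.5 m/s.
M = v/a = 180 / 332.5 = 0.541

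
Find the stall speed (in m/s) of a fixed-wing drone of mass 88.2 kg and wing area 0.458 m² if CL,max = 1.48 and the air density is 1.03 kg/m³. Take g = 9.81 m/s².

V_stall = 49.8 m/s

At stall, lift equals weight: L = W = m·g = 88.2 × 9.81 = 865.2 N.
V_stall = √(2W/(ρ·S·CL,max)) = √(2 × 865.2 / (1.03 × 0.458 × 1.48))
V_stall = √2479 = 49.8 m/s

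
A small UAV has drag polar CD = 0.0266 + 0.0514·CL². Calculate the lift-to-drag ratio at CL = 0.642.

CD = 0.0266 + 0.0514 × 0.642² = 0.04779
L/D = CL/CD = 0.642 / 0.04779 = 13.4

L/D = 13.4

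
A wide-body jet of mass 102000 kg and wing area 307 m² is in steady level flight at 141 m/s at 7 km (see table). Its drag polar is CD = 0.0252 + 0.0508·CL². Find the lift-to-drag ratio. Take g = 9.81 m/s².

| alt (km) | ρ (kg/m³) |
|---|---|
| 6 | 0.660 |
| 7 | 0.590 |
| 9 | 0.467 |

L/D = 13.6

At 7 km, from the table: ρ = 0.590 kg/m³.
In steady level flight, lift balances weight: W = mg = 102000 × 9.81 = 1.0006×10^6 N.
Dynamic pressure q = 0.5 × 0.59 × 141² = 5865 Pa.
Required CL = L/(qS) = 1.0006×10^6/(5865·307) = 0.5557.
CD = 0.0252 + 0.0508 × 0.5557² = 0.04089.
L/D = CL/CD = 0.5557 / 0.04089 = 13.6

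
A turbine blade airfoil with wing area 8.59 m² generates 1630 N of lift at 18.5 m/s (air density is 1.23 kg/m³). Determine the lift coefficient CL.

From L = ½ρv²S·CL, rearranging gives CL = 2L/(ρv²S).
CL = 2 × 1630 / (1.23 × 18.5² × 8.59) = 0.902

CL = 0.902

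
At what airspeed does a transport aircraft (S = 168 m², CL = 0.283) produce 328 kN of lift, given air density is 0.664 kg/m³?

v = 144 m/s

L = ½ρv²S·CL ⇒ v = √(2L/(ρ·S·CL))
v = √(2 × 3.28×10^5 / (0.664 × 168 × 0.283)) = √20780 = 144 m/s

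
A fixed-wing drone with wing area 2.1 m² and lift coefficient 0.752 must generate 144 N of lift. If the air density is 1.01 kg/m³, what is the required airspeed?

L = ½ρv²S·CL ⇒ v = √(2L/(ρ·S·CL))
v = √(2 × 144 / (1.01 × 2.1 × 0.752)) = √180.6 = 13.4 m/s

v = 13.4 m/s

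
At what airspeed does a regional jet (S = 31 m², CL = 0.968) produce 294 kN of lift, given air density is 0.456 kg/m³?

v = 207 m/s

L = ½ρv²S·CL ⇒ v = √(2L/(ρ·S·CL))
v = √(2 × 2.94×10^5 / (0.456 × 31 × 0.968)) = √42970 = 207 m/s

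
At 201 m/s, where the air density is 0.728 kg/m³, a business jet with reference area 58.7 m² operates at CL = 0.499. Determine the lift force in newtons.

L = 4.31×10^5 N

L = ½ρv²S·CL = ½ × 0.728 × 201² × 58.7 × 0.499 = 4.31×10^5 N ≈ 431 kN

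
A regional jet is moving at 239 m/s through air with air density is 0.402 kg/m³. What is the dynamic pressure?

q = ½ρv² = ½ × 0.402 × 239² = 11500 Pa

q = 11500 Pa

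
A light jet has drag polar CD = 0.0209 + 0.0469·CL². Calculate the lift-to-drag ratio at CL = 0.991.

CD = 0.0209 + 0.0469 × 0.991² = 0.06696
L/D = CL/CD = 0.991 / 0.06696 = 14.8

L/D = 14.8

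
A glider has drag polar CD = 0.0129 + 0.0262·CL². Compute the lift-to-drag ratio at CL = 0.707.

L/D = 27.2

CD = 0.0129 + 0.0262 × 0.707² = 0.026
L/D = CL/CD = 0.707 / 0.026 = 27.2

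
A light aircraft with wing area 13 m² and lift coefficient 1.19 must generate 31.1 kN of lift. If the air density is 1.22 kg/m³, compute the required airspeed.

L = ½ρv²S·CL ⇒ v = √(2L/(ρ·S·CL))
v = √(2 × 31100 / (1.22 × 13 × 1.19)) = √3296 = 57.4 m/s

v = 57.4 m/s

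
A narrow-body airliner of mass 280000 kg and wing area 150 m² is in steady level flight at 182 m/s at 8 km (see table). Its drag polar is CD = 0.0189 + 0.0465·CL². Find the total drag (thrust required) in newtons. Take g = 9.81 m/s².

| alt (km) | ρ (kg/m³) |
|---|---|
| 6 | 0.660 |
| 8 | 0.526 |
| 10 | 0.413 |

D = 2.93×10^5 N

At 8 km, from the table: ρ = 0.526 kg/m³.
In steady level flight, lift balances weight: W = mg = 280000 × 9.81 = 2.7468×10^6 N.
Dynamic pressure q = 0.5 × 0.526 × 182² = 8712 Pa.
CL = W/(q·S) = 2.7468×10^6 / (8712 × 150) = 2.102.
CD = 0.0189 + 0.0465 × 2.102² = 0.2244.
D = q·S·CD = 8712 × 150 × 0.2244 = 2.932×10^5 N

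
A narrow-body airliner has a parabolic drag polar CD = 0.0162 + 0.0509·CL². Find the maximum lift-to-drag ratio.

For CD = CD0 + K·CL², (L/D)max occurs at CL* = √(CD0/K) and equals 1/(2√(K·CD0)).
(L/D)max = 1/(2√(0.0509 × 0.0162)) = 1/(2 × 0.02872) = 17.4

(L/D)max = 17.4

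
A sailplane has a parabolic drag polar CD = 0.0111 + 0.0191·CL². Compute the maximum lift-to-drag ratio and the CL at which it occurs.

(L/D)max = 34.3, at CL = 0.762

For CD = CD0 + K·CL², (L/D)max occurs at CL* = √(CD0/K) and equals 1/(2√(K·CD0)).
(L/D)max = 1/(2√(0.0191 × 0.0111)) = 1/(2 × 0.01456) = 34.3
CL* = √(0.0111/0.0191) = 0.762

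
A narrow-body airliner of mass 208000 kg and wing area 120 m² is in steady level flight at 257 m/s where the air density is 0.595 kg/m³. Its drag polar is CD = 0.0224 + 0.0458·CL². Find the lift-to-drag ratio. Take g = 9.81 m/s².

L/D = 15.3

Weight W = mg = 208000 × 9.81 = 2.0405×10^6 N; in level flight L = W.
q = ½ρv² = ½ × 0.595 × 257² = 19650 Pa.
Required CL = L/(qS) = 2.0405×10^6/(19650·120) = 0.8654.
CD = 0.0224 + 0.0458 × 0.8654² = 0.0567.
L/D = CL/CD = 0.8654 / 0.0567 = 15.3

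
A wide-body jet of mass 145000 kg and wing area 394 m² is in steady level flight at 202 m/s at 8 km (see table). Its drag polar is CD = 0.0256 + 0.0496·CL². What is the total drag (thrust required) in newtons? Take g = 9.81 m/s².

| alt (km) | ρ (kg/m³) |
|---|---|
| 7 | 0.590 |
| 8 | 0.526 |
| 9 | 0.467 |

At 8 km, from the table: ρ = 0.526 kg/m³.
Weight W = mg = 145000 × 9.81 = 1.4224×10^6 N; in level flight L = W.
Dynamic pressure q = 0.5 × 0.526 × 202² = 10730 Pa.
CL = W/(q·S) = 1.4224×10^6 / (10730 × 394) = 0.3364.
CD = 0.0256 + 0.0496 × 0.3364² = 0.03121.
D = q·S·CD = 10730 × 394 × 0.03121 = 1.32×10^5 N

D = 1.32×10^5 N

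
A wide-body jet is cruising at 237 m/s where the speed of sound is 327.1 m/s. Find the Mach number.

M = 0.725

M = v/a = 237 / 327.1 = 0.725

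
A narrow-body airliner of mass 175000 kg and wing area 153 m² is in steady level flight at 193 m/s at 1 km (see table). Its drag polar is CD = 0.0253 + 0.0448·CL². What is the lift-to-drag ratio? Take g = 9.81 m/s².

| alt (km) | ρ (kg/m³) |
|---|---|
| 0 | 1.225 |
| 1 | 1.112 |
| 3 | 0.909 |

L/D = 14.1

At 1 km, from the table: ρ = 1.112 kg/m³.
In steady level flight, lift balances weight: W = mg = 175000 × 9.81 = 1.7168×10^6 N.
q = ½ρv² = ½ × 1.112 × 193² = 20710 Pa.
Required CL = L/(qS) = 1.7168×10^6/(20710·153) = 0.5418.
CD = 0.0253 + 0.0448 × 0.5418² = 0.03845.
L/D = CL/CD = 0.5418 / 0.03845 = 14.1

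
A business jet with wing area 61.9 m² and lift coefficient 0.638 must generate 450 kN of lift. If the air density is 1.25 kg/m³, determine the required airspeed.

L = ½ρv²S·CL ⇒ v = √(2L/(ρ·S·CL))
v = √(2 × 4.5×10^5 / (1.25 × 61.9 × 0.638)) = √18230 = 135 m/s

v = 135 m/s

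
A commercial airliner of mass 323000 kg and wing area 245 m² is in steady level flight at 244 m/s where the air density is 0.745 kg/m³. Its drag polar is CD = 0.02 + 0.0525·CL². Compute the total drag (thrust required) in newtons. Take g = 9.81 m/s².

In steady level flight, lift balances weight: W = mg = 323000 × 9.81 = 3.1686×10^6 N.
Dynamic pressure q = 0.5 × 0.745 × 244² = 22180 Pa.
Required CL = L/(qS) = 3.1686×10^6/(22180·245) = 0.5832.
CD = 0.02 + 0.0525 × 0.5832² = 0.03785.
D = q·S·CD = 22180 × 245 × 0.03785 = 2.057×10^5 N

D = 2.06×10^5 N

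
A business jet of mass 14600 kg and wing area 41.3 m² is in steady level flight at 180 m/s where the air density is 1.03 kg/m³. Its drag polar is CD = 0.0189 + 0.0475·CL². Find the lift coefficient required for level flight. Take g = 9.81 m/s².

CL = 0.208

Level flight ⇒ L = W = m·g = 14600 × 9.81 = 1.4323×10^5 N.
Dynamic pressure q = 0.5 × 1.03 × 180² = 16690 Pa.
CL = 2W/(ρv²S) = 2×1.4323×10^5/(1.03×180²×41.3) = 0.2078.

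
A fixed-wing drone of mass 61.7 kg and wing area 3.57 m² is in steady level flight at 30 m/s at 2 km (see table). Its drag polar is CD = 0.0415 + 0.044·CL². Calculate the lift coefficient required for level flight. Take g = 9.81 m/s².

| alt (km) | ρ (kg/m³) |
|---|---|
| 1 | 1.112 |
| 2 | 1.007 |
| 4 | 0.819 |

At 2 km, from the table: ρ = 1.007 kg/m³.
Weight W = mg = 61.7 × 9.81 = 605.28 N; in level flight L = W.
q = ½ρv² = ½ × 1.007 × 30² = 453.1 Pa.
CL = 2W/(ρv²S) = 2×605.28/(1.007×30²×3.57) = 0.3741.

CL = 0.374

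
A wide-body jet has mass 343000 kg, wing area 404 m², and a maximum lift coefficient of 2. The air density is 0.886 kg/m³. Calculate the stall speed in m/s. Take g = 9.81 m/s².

V_stall = 97 m/s

At stall, lift equals weight: L = W = m·g = 343000 × 9.81 = 3.365×10^6 N.
From L = ½ρV²S·CL,max = W: V_stall = √(2W/(ρSCL,max)) = √(2·3.365×10^6/(0.886·404·2))
V_stall = √9400 = 97 m/s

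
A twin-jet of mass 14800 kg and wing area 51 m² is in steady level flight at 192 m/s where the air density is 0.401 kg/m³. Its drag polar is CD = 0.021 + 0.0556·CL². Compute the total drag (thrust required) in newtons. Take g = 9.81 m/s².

D = 11000 N

Weight W = mg = 14800 × 9.81 = 1.4519×10^5 N; in level flight L = W.
q = ½ρv² = ½ × 0.401 × 192² = 7391 Pa.
Required CL = L/(qS) = 1.4519×10^5/(7391·51) = 0.3852.
CD = 0.021 + 0.0556 × 0.3852² = 0.02925.
D = q·S·CD = 7391 × 51 × 0.02925 = 11030 N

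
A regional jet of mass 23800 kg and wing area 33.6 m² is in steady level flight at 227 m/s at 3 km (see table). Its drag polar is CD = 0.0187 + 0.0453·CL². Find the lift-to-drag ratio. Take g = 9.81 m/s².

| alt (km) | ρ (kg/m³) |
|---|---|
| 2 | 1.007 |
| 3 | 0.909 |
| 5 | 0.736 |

L/D = 13.1

At 3 km, from the table: ρ = 0.909 kg/m³.
Level flight ⇒ L = W = m·g = 23800 × 9.81 = 2.3348×10^5 N.
q = ½ρv² = ½ × 0.909 × 227² = 23420 Pa.
Required CL = L/(qS) = 2.3348×10^5/(23420·33.6) = 0.2967.
CD = 0.0187 + 0.0453 × 0.2967² = 0.02269.
L/D = CL/CD = 0.2967 / 0.02269 = 13.1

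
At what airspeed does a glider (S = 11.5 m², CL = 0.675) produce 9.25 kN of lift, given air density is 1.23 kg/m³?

L = ½ρv²S·CL ⇒ v = √(2L/(ρ·S·CL))
v = √(2 × 9250 / (1.23 × 11.5 × 0.675)) = √1938 = 44 m/s

v = 44 m/s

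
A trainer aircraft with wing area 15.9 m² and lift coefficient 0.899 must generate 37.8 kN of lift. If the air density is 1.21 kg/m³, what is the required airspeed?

L = ½ρv²S·CL ⇒ v = √(2L/(ρ·S·CL))
v = √(2 × 37800 / (1.21 × 15.9 × 0.899)) = √4371 = 66.1 m/s

v = 66.1 m/s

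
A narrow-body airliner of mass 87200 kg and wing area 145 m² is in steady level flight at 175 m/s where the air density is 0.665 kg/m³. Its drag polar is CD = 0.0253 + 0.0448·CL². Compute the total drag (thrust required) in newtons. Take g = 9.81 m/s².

Weight W = mg = 87200 × 9.81 = 8.5543×10^5 N; in level flight L = W.
Dynamic pressure q = 0.5 × 0.665 × 175² = 10180 Pa.
Required CL = L/(qS) = 8.5543×10^5/(10180·145) = 0.5794.
CD = 0.0253 + 0.0448 × 0.5794² = 0.04034.
D = q·S·CD = 10180 × 145 × 0.04034 = 59560 N

D = 59600 N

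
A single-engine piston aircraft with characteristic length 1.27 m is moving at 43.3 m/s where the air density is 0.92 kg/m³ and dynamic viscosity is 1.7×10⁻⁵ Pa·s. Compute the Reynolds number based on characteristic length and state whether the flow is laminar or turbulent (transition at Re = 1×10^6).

Re = 2.98×10^6 (turbulent)

Re = ρ·v·c/μ = 0.92 × 43.3 × 1.27 / (1.7×10⁻⁵) = 2.98×10^6
Since 2.98×10^6 > 1×10^6, the flow is turbulent.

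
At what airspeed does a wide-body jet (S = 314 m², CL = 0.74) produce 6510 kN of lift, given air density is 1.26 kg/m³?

L = ½ρv²S·CL ⇒ v = √(2L/(ρ·S·CL))
v = √(2 × 6.51×10^6 / (1.26 × 314 × 0.74)) = √44470 = 211 m/s

v = 211 m/s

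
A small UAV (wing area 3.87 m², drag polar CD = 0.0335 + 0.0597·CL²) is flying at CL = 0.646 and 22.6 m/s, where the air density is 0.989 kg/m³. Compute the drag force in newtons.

CD = 0.0335 + 0.0597 × 0.646² = 0.05841
D = ½ρv²S·CD = ½ × 0.989 × 22.6² × 3.87 × 0.05841 = 57.1 N

D = 57.1 N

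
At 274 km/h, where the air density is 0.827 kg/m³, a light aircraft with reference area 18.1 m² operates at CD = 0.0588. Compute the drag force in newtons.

Convert speed: v = 274 km/h ÷ 3.6 = 76.11 m/s.
Dynamic pressure q = ½ρv² = ½ × 0.827 × 76.11² = 2395 Pa.
D = q·S·CD = 2395 × 18.1 × 0.0588 = 2550 N

D = 2550 N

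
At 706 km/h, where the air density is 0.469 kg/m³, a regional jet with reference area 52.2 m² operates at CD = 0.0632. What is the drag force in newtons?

Convert speed: v = 706 km/h ÷ 3.6 = 196.1 m/s.
D = ½ρv²S·CD = ½ × 0.469 × 196.1² × 52.2 × 0.0632 = 29800 N ≈ 29.8 kN

D = 29800 N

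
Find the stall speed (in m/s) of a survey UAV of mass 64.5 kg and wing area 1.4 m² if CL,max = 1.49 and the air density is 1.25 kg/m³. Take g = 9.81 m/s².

V_stall = 22 m/s

Weight W = mg = 64.5 × 9.81 = 632.7 N.
V_stall = √(2W/(ρ·S·CL,max)) = √(2 × 632.7 / (1.25 × 1.4 × 1.49))
V_stall = √485.3 = 22 m/s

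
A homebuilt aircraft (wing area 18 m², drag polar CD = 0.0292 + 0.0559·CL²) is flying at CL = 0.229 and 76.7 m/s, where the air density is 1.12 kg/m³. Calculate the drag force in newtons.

D = 1910 N

CD = 0.0292 + 0.0559 × 0.229² = 0.03213
D = ½ρv²S·CD = ½ × 1.12 × 76.7² × 18 × 0.03213 = 1910 N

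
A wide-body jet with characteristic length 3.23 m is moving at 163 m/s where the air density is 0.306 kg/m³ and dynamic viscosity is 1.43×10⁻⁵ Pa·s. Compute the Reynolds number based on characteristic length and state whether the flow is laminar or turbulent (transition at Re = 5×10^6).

Re = ρ·v·c/μ = 0.306 × 163 × 3.23 / (1.43×10⁻⁵) = 1.13×10^7
Since 1.13×10^7 > 5×10^6, the flow is turbulent.

Re = 1.13×10^7 (turbulent)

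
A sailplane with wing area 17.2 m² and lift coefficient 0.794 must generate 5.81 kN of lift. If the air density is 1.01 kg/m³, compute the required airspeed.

L = ½ρv²S·CL ⇒ v = √(2L/(ρ·S·CL))
v = √(2 × 5810 / (1.01 × 17.2 × 0.794)) = √842.4 = 29 m/s

v = 29 m/s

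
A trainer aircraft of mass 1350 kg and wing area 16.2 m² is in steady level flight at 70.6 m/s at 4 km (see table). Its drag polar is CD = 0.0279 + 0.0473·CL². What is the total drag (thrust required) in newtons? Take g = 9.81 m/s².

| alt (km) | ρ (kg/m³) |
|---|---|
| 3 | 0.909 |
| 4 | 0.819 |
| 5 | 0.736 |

At 4 km, from the table: ρ = 0.819 kg/m³.
Level flight ⇒ L = W = m·g = 1350 × 9.81 = 13244 N.
Dynamic pressure q = 0.5 × 0.819 × 70.6² = 2041 Pa.
Required CL = L/(qS) = 13244/(2041·16.2) = 0.4005.
CD = 0.0279 + 0.0473 × 0.4005² = 0.03549.
D = q·S·CD = 2041 × 16.2 × 0.03549 = 1173 N

D = 1170 N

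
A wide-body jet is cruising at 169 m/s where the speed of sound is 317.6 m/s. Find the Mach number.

M = v/a = 169 / 317.6 = 0.532

M = 0.532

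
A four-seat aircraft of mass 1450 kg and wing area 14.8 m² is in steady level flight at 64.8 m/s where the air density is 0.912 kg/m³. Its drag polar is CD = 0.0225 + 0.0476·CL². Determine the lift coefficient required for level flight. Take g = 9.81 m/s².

Level flight ⇒ L = W = m·g = 1450 × 9.81 = 14224 N.
q = ½ρv² = ½ × 0.912 × 64.8² = 1915 Pa.
CL = W/(q·S) = 14224 / (1915 × 14.8) = 0.5019.

CL = 0.502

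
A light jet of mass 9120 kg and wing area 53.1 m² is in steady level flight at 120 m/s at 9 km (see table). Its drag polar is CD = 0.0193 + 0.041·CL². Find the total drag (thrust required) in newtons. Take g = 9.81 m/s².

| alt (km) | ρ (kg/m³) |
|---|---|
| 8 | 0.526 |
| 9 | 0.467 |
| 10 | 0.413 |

D = 5280 N

At 9 km, from the table: ρ = 0.467 kg/m³.
Level flight ⇒ L = W = m·g = 9120 × 9.81 = 89467 N.
q = ½ρv² = ½ × 0.467 × 120² = 3362 Pa.
Required CL = L/(qS) = 89467/(3362·53.1) = 0.5011.
CD = 0.0193 + 0.041 × 0.5011² = 0.02959.
D = q·S·CD = 3362 × 53.1 × 0.02959 = 5284 N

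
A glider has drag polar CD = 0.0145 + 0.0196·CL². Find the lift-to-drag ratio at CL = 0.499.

CD = 0.0145 + 0.0196 × 0.499² = 0.01938
L/D = CL/CD = 0.499 / 0.01938 = 25.7

L/D = 25.7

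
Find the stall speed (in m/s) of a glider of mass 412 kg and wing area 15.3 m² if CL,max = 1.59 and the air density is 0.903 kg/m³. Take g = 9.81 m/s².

Weight W = mg = 412 × 9.81 = 4042 N.
V_stall = √(2W/(ρ·S·CL,max)) = √(2 × 4042 / (0.903 × 15.3 × 1.59))
V_stall = √368 = 19.2 m/s

V_stall = 19.2 m/s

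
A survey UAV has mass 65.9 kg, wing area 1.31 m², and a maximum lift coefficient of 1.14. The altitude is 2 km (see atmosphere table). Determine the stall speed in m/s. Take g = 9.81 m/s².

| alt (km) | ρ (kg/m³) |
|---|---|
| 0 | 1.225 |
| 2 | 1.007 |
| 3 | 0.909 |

V_stall = 29.3 m/s

At 2 km, from the table: ρ = 1.007 kg/m³.
At stall, lift equals weight: L = W = m·g = 65.9 × 9.81 = 646.5 N.
From L = ½ρV²S·CL,max = W: V_stall = √(2W/(ρSCL,max)) = √(2·646.5/(1.007·1.31·1.14))
V_stall = √859.8 = 29.3 m/s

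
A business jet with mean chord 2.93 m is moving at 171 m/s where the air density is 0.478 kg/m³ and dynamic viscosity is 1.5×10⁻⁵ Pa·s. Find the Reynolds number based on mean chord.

Re = ρ·v·c/μ = 0.478 × 171 × 2.93 / (1.5×10⁻⁵) = 1.6×10^7

Re = 1.6×10^7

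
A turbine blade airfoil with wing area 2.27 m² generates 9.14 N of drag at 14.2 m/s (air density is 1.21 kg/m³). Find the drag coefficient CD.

CD = 0.033

From D = ½ρv²S·CD, rearranging gives CD = 2D/(ρv²S).
CD = 2 × 9.14 / (1.21 × 14.2² × 2.27) = 0.033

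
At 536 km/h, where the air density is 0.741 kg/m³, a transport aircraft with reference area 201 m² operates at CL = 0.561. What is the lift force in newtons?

Convert speed: v = 536 km/h ÷ 3.6 = 148.9 m/s.
L = ½ρv²S·CL = ½ × 0.741 × 148.9² × 201 × 0.561 = 9.26×10^5 N ≈ 926 kN

L = 9.26×10^5 N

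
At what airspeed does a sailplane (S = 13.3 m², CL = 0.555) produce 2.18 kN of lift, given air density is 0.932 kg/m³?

v = 25.2 m/s

L = ½ρv²S·CL ⇒ v = √(2L/(ρ·S·CL))
v = √(2 × 2180 / (0.932 × 13.3 × 0.555)) = √633.8 = 25.2 m/s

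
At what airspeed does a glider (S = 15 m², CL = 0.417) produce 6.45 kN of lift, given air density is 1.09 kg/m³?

v = 43.5 m/s

L = ½ρv²S·CL ⇒ v = √(2L/(ρ·S·CL))
v = √(2 × 6450 / (1.09 × 15 × 0.417)) = √1892 = 43.5 m/s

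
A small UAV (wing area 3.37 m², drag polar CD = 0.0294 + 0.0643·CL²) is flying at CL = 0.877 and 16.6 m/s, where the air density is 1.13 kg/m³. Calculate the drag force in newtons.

D = 41.4 N

CD = 0.0294 + 0.0643 × 0.877² = 0.07885
D = ½ρv²S·CD = ½ × 1.13 × 16.6² × 3.37 × 0.07885 = 41.4 N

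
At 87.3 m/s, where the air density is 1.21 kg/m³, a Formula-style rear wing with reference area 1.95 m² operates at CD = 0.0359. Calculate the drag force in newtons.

D = ½ρv²S·CD = ½ × 1.21 × 87.3² × 1.95 × 0.0359 = 323 N

D = 323 N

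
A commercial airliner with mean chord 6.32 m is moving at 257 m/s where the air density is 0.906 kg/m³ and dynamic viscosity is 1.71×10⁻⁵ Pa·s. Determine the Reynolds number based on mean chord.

Re = ρ·v·c/μ = 0.906 × 257 × 6.32 / (1.71×10⁻⁵) = 8.61×10^7

Re = 8.61×10^7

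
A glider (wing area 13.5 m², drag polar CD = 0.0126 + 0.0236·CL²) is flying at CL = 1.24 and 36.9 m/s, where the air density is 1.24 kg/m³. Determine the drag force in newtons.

CD = 0.0126 + 0.0236 × 1.24² = 0.04889
D = ½ρv²S·CD = ½ × 1.24 × 36.9² × 13.5 × 0.04889 = 557 N

D = 557 N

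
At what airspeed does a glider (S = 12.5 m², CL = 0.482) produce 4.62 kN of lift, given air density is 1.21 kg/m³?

v = 35.6 m/s

L = ½ρv²S·CL ⇒ v = √(2L/(ρ·S·CL))
v = √(2 × 4620 / (1.21 × 12.5 × 0.482)) = √1267 = 35.6 m/s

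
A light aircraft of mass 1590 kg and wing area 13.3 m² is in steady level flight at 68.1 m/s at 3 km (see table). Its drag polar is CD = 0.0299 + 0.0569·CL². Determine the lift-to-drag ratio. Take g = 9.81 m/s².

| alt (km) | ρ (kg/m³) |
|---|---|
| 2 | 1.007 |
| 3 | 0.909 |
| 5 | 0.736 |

At 3 km, from the table: ρ = 0.909 kg/m³.
In steady level flight, lift balances weight: W = mg = 1590 × 9.81 = 15598 N.
q = ½ρv² = ½ × 0.909 × 68.1² = 2108 Pa.
CL = 2W/(ρv²S) = 2×15598/(0.909×68.1²×13.3) = 0.5564.
CD = 0.0299 + 0.0569 × 0.5564² = 0.04752.
L/D = CL/CD = 0.5564 / 0.04752 = 11.7

L/D = 11.7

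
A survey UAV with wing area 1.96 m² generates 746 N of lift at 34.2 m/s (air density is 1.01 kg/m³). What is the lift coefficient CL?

CL = 0.644

From L = ½ρv²S·CL, rearranging gives CL = 2L/(ρv²S).
CL = 2 × 746 / (1.01 × 34.2² × 1.96) = 0.644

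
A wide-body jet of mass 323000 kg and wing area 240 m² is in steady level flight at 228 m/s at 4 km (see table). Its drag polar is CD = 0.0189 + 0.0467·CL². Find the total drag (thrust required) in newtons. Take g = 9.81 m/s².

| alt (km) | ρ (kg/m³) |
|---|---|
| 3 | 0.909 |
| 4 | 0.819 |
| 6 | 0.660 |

At 4 km, from the table: ρ = 0.819 kg/m³.
In steady level flight, lift balances weight: W = mg = 323000 × 9.81 = 3.1686×10^6 N.
q = ½ρv² = ½ × 0.819 × 228² = 21290 Pa.
CL = 2W/(ρv²S) = 2×3.1686×10^6/(0.819×228²×240) = 0.6202.
CD = 0.0189 + 0.0467 × 0.6202² = 0.03686.
D = q·S·CD = 21290 × 240 × 0.03686 = 1.883×10^5 N

D = 1.88×10^5 N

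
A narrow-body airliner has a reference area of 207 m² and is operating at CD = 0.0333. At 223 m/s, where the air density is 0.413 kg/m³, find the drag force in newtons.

Dynamic pressure q = ½ρv² = ½ × 0.413 × 223² = 10270 Pa.
D = q·S·CD = 10270 × 207 × 0.0333 = 70800 N ≈ 70.8 kN

D = 70800 N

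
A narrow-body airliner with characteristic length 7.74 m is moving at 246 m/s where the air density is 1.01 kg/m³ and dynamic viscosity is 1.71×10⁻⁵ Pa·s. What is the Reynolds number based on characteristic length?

Re = ρ·v·c/μ = 1.01 × 246 × 7.74 / (1.71×10⁻⁵) = 1.12×10^8

Re = 1.12×10^8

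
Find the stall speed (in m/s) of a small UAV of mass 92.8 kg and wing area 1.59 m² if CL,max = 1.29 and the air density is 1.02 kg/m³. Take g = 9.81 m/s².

Weight W = mg = 92.8 × 9.81 = 910.4 N.
V_stall = √(2W/(ρ·S·CL,max)) = √(2 × 910.4 / (1.02 × 1.59 × 1.29))
V_stall = √870.3 = 29.5 m/s

V_stall = 29.5 m/s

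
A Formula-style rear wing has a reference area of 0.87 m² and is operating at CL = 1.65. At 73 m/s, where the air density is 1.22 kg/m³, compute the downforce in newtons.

L = ½ρv²S·CL = ½ × 1.22 × 73² × 0.87 × 1.65 = 4670 N

L = 4670 N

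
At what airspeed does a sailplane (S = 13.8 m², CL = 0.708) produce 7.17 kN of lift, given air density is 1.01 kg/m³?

v = 38.1 m/s

L = ½ρv²S·CL ⇒ v = √(2L/(ρ·S·CL))
v = √(2 × 7170 / (1.01 × 13.8 × 0.708)) = √1453 = 38.1 m/s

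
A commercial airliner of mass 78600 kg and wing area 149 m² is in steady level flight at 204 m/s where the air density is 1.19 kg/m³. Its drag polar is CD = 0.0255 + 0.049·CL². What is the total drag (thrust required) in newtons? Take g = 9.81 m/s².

Weight W = mg = 78600 × 9.81 = 7.7107×10^5 N; in level flight L = W.
q = ½ρv² = ½ × 1.19 × 204² = 24760 Pa.
CL = W/(q·S) = 7.7107×10^5 / (24760 × 149) = 0.209.
CD = 0.0255 + 0.049 × 0.209² = 0.02764.
D = q·S·CD = 24760 × 149 × 0.02764 = 1.02×10^5 N

D = 1.02×10^5 N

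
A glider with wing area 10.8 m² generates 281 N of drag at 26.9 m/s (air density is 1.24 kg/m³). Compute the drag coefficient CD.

CD = 0.058

From D = ½ρv²S·CD, rearranging gives CD = 2D/(ρv²S).
CD = 2 × 281 / (1.24 × 26.9² × 10.8) = 0.058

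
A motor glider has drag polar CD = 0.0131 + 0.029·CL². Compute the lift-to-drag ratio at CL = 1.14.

CD = 0.0131 + 0.029 × 1.14² = 0.05079
L/D = CL/CD = 1.14 / 0.05079 = 22.4

L/D = 22.4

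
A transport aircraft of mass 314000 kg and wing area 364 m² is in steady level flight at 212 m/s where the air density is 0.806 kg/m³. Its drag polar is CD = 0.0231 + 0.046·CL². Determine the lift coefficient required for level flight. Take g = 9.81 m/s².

In steady level flight, lift balances weight: W = mg = 314000 × 9.81 = 3.0803×10^6 N.
q = ½ρv² = ½ × 0.806 × 212² = 18110 Pa.
CL = W/(q·S) = 3.0803×10^6 / (18110 × 364) = 0.4672.

CL = 0.467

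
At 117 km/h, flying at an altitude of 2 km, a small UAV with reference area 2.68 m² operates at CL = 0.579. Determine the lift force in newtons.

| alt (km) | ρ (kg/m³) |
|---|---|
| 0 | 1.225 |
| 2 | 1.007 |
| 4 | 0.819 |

L = 825 N

At 2 km, from the table: ρ = 1.007 kg/m³.
Convert speed: v = 117 km/h ÷ 3.6 = 32.5 m/s.
Dynamic pressure q = ½ρv² = ½ × 1.007 × 32.5² = 531.8 Pa.
L = q·S·CL = 531.8 × 2.68 × 0.579 = 825 N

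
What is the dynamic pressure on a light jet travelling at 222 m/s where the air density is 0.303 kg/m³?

q = 7470 Pa

q = ½ρv² = ½ × 0.303 × 222² = 7470 Pa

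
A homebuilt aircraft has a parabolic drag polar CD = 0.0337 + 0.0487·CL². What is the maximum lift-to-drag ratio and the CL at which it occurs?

(L/D)max = 12.3, at CL = 0.832

For CD = CD0 + K·CL², (L/D)max occurs at CL* = √(CD0/K) and equals 1/(2√(K·CD0)).
(L/D)max = 1/(2√(0.0487 × 0.0337)) = 1/(2 × 0.04051) = 12.3
CL* = √(0.0337/0.0487) = 0.832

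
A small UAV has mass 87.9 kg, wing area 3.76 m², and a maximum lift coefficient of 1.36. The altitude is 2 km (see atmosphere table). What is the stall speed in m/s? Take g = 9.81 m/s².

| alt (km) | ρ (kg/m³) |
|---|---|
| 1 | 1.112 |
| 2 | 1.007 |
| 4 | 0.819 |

At 2 km, from the table: ρ = 1.007 kg/m³.
Weight W = mg = 87.9 × 9.81 = 862.3 N.
From L = ½ρV²S·CL,max = W: V_stall = √(2W/(ρSCL,max)) = √(2·862.3/(1.007·3.76·1.36))
V_stall = √334.9 = 18.3 m/s

V_stall = 18.3 m/s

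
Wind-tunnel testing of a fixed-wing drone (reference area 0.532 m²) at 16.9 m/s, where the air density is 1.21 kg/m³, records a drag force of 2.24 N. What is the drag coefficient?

From D = ½ρv²S·CD, rearranging gives CD = 2D/(ρv²S).
CD = 2 × 2.24 / (1.21 × 16.9² × 0.532) = 0.0244

CD = 0.0244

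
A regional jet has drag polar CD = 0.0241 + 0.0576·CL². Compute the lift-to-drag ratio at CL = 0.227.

CD = 0.0241 + 0.0576 × 0.227² = 0.02707
L/D = CL/CD = 0.227 / 0.02707 = 8.39

L/D = 8.39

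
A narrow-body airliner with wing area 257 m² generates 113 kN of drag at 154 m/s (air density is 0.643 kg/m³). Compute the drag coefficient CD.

CD = 0.0577

From D = ½ρv²S·CD, rearranging gives CD = 2D/(ρv²S).
CD = 2 × 1.13×10^5 / (0.643 × 154² × 257) = 0.0577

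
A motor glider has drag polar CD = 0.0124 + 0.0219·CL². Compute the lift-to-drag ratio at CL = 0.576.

L/D = 29.3

CD = 0.0124 + 0.0219 × 0.576² = 0.01967
L/D = CL/CD = 0.576 / 0.01967 = 29.3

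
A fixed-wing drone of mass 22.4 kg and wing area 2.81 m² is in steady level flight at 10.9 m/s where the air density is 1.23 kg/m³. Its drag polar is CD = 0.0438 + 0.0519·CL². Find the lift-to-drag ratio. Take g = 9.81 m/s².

In steady level flight, lift balances weight: W = mg = 22.4 × 9.81 = 219.74 N.
q = ½ρv² = ½ × 1.23 × 10.9² = 73.07 Pa.
CL = W/(q·S) = 219.74 / (73.07 × 2.81) = 1.07.
CD = 0.0438 + 0.0519 × 1.07² = 0.1032.
L/D = CL/CD = 1.07 / 0.1032 = 10.4

L/D = 10.4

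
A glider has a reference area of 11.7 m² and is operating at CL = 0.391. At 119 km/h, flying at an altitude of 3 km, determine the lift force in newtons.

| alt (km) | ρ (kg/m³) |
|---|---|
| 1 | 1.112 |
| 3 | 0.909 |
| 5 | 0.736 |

L = 2270 N

At 3 km, from the table: ρ = 0.909 kg/m³.
Convert speed: v = 119 km/h ÷ 3.6 = 33.06 m/s.
Dynamic pressure q = ½ρv² = ½ × 0.909 × 33.06² = 496.6 Pa.
L = q·S·CL = 496.6 × 11.7 × 0.391 = 2270 N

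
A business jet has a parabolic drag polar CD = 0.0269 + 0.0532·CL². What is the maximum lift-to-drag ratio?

(L/D)max = 13.2

For CD = CD0 + K·CL², (L/D)max occurs at CL* = √(CD0/K) and equals 1/(2√(K·CD0)).
(L/D)max = 1/(2√(0.0532 × 0.0269)) = 1/(2 × 0.03783) = 13.2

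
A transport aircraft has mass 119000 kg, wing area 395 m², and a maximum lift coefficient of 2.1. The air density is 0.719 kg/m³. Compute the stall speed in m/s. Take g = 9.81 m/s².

V_stall = 62.6 m/s

Stall occurs when L = W at CL,max. W = mg = 119000 × 9.81 = 1.167×10^6 N.
V_stall = √(2W/(ρ·S·CL,max)) = √(2 × 1.167×10^6 / (0.719 × 395 × 2.1))
V_stall = √3915 = 62.6 m/s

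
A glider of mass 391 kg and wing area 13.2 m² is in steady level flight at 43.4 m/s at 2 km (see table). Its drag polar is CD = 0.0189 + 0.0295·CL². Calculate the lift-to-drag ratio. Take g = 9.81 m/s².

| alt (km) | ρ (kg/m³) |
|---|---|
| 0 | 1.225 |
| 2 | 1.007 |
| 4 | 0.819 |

L/D = 14.1

At 2 km, from the table: ρ = 1.007 kg/m³.
Weight W = mg = 391 × 9.81 = 3835.7 N; in level flight L = W.
q = ½ρv² = ½ × 1.007 × 43.4² = 948.4 Pa.
CL = 2W/(ρv²S) = 2×3835.7/(1.007×43.4²×13.2) = 0.3064.
CD = 0.0189 + 0.0295 × 0.3064² = 0.02167.
L/D = CL/CD = 0.3064 / 0.02167 = 14.1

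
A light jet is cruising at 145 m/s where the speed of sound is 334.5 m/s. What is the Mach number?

M = v/a = 145 / 334.5 = 0.433

M = 0.433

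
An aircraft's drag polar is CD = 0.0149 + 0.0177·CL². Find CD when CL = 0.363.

CD = 0.0149 + 0.0177 × 0.363² = 0.0149 + 0.002332 = 0.0172

CD = 0.0172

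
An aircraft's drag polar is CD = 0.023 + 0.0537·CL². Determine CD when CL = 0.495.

CD = 0.023 + 0.0537 × 0.495² = 0.023 + 0.01316 = 0.0362

CD = 0.0362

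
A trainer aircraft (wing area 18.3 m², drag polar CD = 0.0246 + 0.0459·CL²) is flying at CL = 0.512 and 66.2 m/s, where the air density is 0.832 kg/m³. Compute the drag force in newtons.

D = 1220 N

CD = 0.0246 + 0.0459 × 0.512² = 0.03663
D = ½ρv²S·CD = ½ × 0.832 × 66.2² × 18.3 × 0.03663 = 1220 N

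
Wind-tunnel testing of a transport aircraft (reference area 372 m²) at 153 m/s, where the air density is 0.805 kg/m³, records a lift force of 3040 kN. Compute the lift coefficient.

CL = 0.867

From L = ½ρv²S·CL, rearranging gives CL = 2L/(ρv²S).
CL = 2 × 3.04×10^6 / (0.805 × 153² × 372) = 0.867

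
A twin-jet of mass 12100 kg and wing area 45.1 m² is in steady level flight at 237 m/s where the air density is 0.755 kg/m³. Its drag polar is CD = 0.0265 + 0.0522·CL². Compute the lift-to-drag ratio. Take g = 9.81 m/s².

Weight W = mg = 12100 × 9.81 = 1.187×10^5 N; in level flight L = W.
Dynamic pressure q = 0.5 × 0.755 × 237² = 21200 Pa.
Required CL = L/(qS) = 1.187×10^5/(21200·45.1) = 0.1241.
CD = 0.0265 + 0.0522 × 0.1241² = 0.0273.
L/D = CL/CD = 0.1241 / 0.0273 = 4.55

L/D = 4.55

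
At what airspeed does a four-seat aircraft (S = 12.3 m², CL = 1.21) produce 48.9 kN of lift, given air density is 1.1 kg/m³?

L = ½ρv²S·CL ⇒ v = √(2L/(ρ·S·CL))
v = √(2 × 48900 / (1.1 × 12.3 × 1.21)) = √5974 = 77.3 m/s

v = 77.3 m/s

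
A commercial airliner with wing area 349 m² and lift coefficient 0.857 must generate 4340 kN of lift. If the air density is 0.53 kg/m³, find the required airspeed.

v = 234 m/s

L = ½ρv²S·CL ⇒ v = √(2L/(ρ·S·CL))
v = √(2 × 4.34×10^6 / (0.53 × 349 × 0.857)) = √54760 = 234 m/s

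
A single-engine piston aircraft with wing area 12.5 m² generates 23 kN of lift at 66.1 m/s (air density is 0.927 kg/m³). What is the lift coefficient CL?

From L = ½ρv²S·CL, rearranging gives CL = 2L/(ρv²S).
CL = 2 × 23000 / (0.927 × 66.1² × 12.5) = 0.909

CL = 0.909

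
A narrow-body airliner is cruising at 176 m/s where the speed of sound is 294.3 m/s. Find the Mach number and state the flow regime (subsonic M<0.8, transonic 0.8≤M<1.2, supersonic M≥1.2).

M = 0.598 (subsonic)

M = v/a = 176 / 294.3 = 0.598
M = 0.598 → subsonic.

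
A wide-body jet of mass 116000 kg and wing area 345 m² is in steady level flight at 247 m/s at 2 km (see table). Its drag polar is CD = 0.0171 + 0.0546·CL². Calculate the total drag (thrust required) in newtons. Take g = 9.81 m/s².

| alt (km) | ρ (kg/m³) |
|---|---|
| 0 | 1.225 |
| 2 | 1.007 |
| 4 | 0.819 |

D = 1.88×10^5 N

At 2 km, from the table: ρ = 1.007 kg/m³.
Weight W = mg = 116000 × 9.81 = 1.138×10^6 N; in level flight L = W.
q = ½ρv² = ½ × 1.007 × 247² = 30720 Pa.
CL = W/(q·S) = 1.138×10^6 / (30720 × 345) = 0.1074.
CD = 0.0171 + 0.0546 × 0.1074² = 0.01773.
D = q·S·CD = 30720 × 345 × 0.01773 = 1.879×10^5 N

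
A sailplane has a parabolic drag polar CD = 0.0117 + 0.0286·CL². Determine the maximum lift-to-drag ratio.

For CD = CD0 + K·CL², (L/D)max occurs at CL* = √(CD0/K) and equals 1/(2√(K·CD0)).
(L/D)max = 1/(2√(0.0286 × 0.0117)) = 1/(2 × 0.01829) = 27.3

(L/D)max = 27.3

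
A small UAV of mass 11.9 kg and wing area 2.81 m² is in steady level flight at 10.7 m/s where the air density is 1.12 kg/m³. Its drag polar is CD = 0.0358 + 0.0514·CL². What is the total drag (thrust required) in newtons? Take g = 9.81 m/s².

D = 10.3 N

Level flight ⇒ L = W = m·g = 11.9 × 9.81 = 116.74 N.
Dynamic pressure q = 0.5 × 1.12 × 10.7² = 64.11 Pa.
CL = 2W/(ρv²S) = 2×116.74/(1.12×10.7²×2.81) = 0.648.
CD = 0.0358 + 0.0514 × 0.648² = 0.05738.
D = q·S·CD = 64.11 × 2.81 × 0.05738 = 10.34 N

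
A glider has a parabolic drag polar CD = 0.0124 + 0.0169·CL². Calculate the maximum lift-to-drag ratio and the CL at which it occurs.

(L/D)max = 34.5, at CL = 0.857

For CD = CD0 + K·CL², (L/D)max occurs at CL* = √(CD0/K) and equals 1/(2√(K·CD0)).
(L/D)max = 1/(2√(0.0169 × 0.0124)) = 1/(2 × 0.01448) = 34.5
CL* = √(0.0124/0.0169) = 0.857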